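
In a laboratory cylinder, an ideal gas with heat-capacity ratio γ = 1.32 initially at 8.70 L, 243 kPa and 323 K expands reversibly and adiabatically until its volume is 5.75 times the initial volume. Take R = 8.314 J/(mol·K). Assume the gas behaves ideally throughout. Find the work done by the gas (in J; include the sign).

n = P₁V₁/(RT₁) = 243×8.70/(8.314×323) = 0.787 mol.
Adiabatic: TV^(γ−1) = const ⇒ T₂ = 323×(0.174)^0.320 = 185 K; PV^γ = const ⇒ P₂ = 24.1 kPa.
ΔU = nCvΔT = 0.787×26.0×(185−323) = -2830 J.
Q = 0 for an adiabatic process, so W = −ΔU = 2830 J.

2830 J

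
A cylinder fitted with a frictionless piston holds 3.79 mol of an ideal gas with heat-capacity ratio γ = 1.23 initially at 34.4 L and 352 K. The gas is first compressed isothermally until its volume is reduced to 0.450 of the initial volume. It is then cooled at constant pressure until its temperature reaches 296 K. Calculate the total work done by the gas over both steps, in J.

-10600 J

P₁ = nRT₁/V₁ = 3.79×8.314×352/34.4 = 322 kPa.
Step 1 — Isothermal: T stays 352 K; PV = const ⇒ V₂ = 15.5 L, P₂ = 717 kPa.
ΔU = 0 (ideal gas, T constant).
W = nRT ln(V₂/V₁) = 3.79×8.314×352×ln(0.450) = -8860 J.
Q = ΔU + W = -8860 J.
State after step 1: P = 717 kPa, V = 15.5 L, T = 352 K.
Step 2 — Isobaric: P stays 717 kPa; V/T = const ⇒ T₂ = 296 K, V₂ = 13.0 L.
W = PΔV = 717×(13.0−15.5) kPa·L = -1760 J.
ΔU = nCvΔT = 3.79×36.1×(296−352) = -7670 J.
Q = ΔU + W = nCpΔT = -9440 J.
Net over both steps: W = -10600 J, Q = -18300 J, ΔU = -7670 J.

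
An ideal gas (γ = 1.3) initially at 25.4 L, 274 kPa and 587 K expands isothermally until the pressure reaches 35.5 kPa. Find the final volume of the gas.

Isothermal: T stays 587 K; PV = const ⇒ V₂ = 196 L, P₂ = 35.5 kPa.

196 L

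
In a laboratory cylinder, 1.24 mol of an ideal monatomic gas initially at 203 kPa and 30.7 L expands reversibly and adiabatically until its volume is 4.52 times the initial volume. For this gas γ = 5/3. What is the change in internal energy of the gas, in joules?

T₁ = P₁V₁/(nR) = 203×30.7/(1.24×8.314) = 605 K.
Adiabatic: TV^(γ−1) = const ⇒ T₂ = 605×(0.221)^0.667 = 221 K; PV^γ = const ⇒ P₂ = 16.4 kPa.
For an ideal gas ΔU = nCvΔT with Cv = (3/2)R = 12.5 J/(mol·K).
ΔU = 1.24×12.5×(221−605) = -5930 J.

-5930 J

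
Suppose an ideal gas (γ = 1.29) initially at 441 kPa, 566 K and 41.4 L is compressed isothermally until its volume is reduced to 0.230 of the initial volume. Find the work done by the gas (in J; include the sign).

n = P₁V₁/(RT₁) = 441×41.4/(8.314×566) = 3.88 mol.
Isothermal: T stays 566 K; PV = const ⇒ V₂ = 9.52 L, P₂ = 1920 kPa.
W = nRT ln(V₂/V₁) = 3.88×8.314×566×ln(0.230) = -26800 J.

-26800 J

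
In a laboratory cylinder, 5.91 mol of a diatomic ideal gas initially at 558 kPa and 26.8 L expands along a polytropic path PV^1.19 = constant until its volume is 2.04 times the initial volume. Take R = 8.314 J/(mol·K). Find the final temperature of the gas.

266 K

T₁ = P₁V₁/(nR) = 558×26.8/(5.91×8.314) = 304 K.
Polytropic n=1.19: T₂ = T₁(V₁/V₂)^(n−1) = 304×(0.490)^0.19 = 266 K; P₂ = P₁(V₁/V₂)^n = 239 kPa.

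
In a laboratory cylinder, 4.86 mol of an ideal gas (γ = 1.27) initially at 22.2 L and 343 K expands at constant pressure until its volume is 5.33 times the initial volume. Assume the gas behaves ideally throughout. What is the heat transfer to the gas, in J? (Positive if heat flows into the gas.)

282000 J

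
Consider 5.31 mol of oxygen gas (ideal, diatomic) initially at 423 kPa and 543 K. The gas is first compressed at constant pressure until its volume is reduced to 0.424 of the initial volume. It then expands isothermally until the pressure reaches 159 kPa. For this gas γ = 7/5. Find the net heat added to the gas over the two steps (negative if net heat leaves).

-38400 J

V₁ = nRT₁/P₁ = 5.31×8.314×543/423 = 56.7 L.
Step 1 — Isobaric: P stays 423 kPa; V/T = const ⇒ T₂ = 230 K, V₂ = 24.0 L.
W = PΔV = 423×(24.0−56.7) kPa·L = -13800 J.
ΔU = nCvΔT = 5.31×20.8×(230−543) = -34500 J.
Q = ΔU + W = nCpΔT = -48300 J.
State after step 1: P = 423 kPa, V = 24.0 L, T = 230 K.
Step 2 — Isothermal: T stays 230 K; PV = const ⇒ V₂ = 63.9 L, P₂ = 159 kPa.
ΔU = 0 (ideal gas, T constant).
W = nRT ln(V₂/V₁) = 5.31×8.314×230×ln(2.66) = 9950 J.
Q = ΔU + W = 9950 J.
Net over both steps: W = -3860 J, Q = -38400 J, ΔU = -34500 J.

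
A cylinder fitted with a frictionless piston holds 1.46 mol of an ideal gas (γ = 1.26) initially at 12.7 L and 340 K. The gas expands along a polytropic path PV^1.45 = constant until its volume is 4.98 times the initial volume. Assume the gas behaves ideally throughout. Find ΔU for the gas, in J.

P₁ = nRT₁/V₁ = 1.46×8.314×340/12.7 = 325 kPa.
Polytropic n=1.45: T₂ = T₁(V₁/V₂)^(n−1) = 340×(0.201)^0.45 = 165 K; P₂ = P₁(V₁/V₂)^n = 31.7 kPa.
For an ideal gas ΔU = nCvΔT with Cv = R/(γ−1) = 32.0 J/(mol·K).
ΔU = 1.46×32.0×(165−340) = -8170 J.

-8170 J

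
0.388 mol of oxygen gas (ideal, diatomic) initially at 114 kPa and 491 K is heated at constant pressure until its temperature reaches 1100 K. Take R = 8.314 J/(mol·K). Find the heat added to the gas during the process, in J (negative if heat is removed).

V₁ = nRT₁/P₁ = 0.388×8.314×491/114 = 13.9 L.
Isobaric: P stays 114 kPa; V/T = const ⇒ T₂ = 1100 K, V₂ = 31.1 L.
W = PΔV = 114×(31.1−13.9) kPa·L = 1960 J.
ΔU = nCvΔT = 0.388×20.8×(1100−491) = 4910 J.
Q = ΔU + W = nCpΔT = 6880 J.

6880 J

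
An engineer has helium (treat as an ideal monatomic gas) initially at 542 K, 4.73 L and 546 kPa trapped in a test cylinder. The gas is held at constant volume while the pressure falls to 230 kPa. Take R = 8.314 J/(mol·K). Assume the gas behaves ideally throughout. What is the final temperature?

Isochoric: V stays 4.73 L; P/T = const ⇒ T₂ = 228 K, P₂ = 230 kPa.

228 K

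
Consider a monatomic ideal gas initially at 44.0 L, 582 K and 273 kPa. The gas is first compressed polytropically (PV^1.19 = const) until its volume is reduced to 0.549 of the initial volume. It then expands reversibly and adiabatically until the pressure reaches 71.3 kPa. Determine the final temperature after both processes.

n = P₁V₁/(RT₁) = 273×44.0/(8.314×582) = 2.48 mol.
Step 1 — Polytropic n=1.19: T₂ = T₁(V₁/V₂)^(n−1) = 582×(1.82)^0.19 = 652 K; P₂ = P₁(V₁/V₂)^n = 557 kPa.
W = (P₁V₁−P₂V₂)/(n−1) = (273×44.0−557×24.2)/0.19 = -7630 J.
ΔU = nCvΔT = 2.48×12.5×(652−582) = 2170 J.
Q = ΔU + W = -5460 J.
State after step 1: P = 557 kPa, V = 24.2 L, T = 652 K.
Step 2 — Adiabatic: T₂/T₁ = (P₂/P₁)^((γ−1)/γ) ⇒ T₂ = 652×(0.128)^0.400 = 287 K; V₂ = 82.9 L.
ΔU = nCvΔT = 2.48×12.5×(287−652) = -11300 J.
Q = 0 for an adiabatic process, so W = −ΔU = 11300 J.
Net over both steps: W = 3690 J, Q = -5460 J, ΔU = -9150 J.

287 K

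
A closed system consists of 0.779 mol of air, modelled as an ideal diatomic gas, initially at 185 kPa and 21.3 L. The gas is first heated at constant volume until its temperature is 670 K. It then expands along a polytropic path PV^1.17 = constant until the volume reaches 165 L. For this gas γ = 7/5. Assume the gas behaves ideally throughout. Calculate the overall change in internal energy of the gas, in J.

T₁ = P₁V₁/(nR) = 185×21.3/(0.779×8.314) = 608 K.
Step 1 — Isochoric: V stays 21.3 L; P/T = const ⇒ T₂ = 670 K, P₂ = 204 kPa.
W = 0 (no volume change).
ΔU = nCvΔT = 0.779×20.8×(670−608) = 997 J.
Q = ΔU = 997 J.
State after step 1: P = 204 kPa, V = 21.3 L, T = 670 K.
Step 2 — Polytropic n=1.17: T₂ = T₁(V₁/V₂)^(n−1) = 670×(0.129)^0.17 = 473 K; P₂ = P₁(V₁/V₂)^n = 18.6 kPa.
W = (P₁V₁−P₂V₂)/(n−1) = (204×21.3−18.6×165)/0.17 = 7500 J.
ΔU = nCvΔT = 0.779×20.8×(473−670) = -3190 J.
Q = ΔU + W = 4310 J.
Net over both steps: W = 7500 J, Q = 5310 J, ΔU = -2190 J.

-2190 J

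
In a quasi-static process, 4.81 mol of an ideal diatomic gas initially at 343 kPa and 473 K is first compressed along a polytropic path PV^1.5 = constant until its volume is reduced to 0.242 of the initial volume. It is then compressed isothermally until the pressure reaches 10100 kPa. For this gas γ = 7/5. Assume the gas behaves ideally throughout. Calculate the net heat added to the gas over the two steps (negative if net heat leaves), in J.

-38500 J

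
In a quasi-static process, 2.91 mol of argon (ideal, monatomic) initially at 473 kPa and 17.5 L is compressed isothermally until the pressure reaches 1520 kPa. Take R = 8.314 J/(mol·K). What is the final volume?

T₁ = P₁V₁/(nR) = 473×17.5/(2.91×8.314) = 342 K.
Isothermal: T stays 342 K; PV = const ⇒ V₂ = 5.45 L, P₂ = 1520 kPa.

5.45 L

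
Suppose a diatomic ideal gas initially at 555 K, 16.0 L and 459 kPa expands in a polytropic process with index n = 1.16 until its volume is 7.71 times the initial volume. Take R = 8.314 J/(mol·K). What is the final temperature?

Polytropic n=1.16: T₂ = T₁(V₁/V₂)^(n−1) = 555×(0.130)^0.16 = 400 K; P₂ = P₁(V₁/V₂)^n = 42.9 kPa.

400 K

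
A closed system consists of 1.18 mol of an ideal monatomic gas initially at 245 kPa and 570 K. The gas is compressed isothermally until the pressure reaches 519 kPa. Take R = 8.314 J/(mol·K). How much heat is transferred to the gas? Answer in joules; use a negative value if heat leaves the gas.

-4200 J

V₁ = nRT₁/P₁ = 1.18×8.314×570/245 = 22.8 L.
Isothermal: T stays 570 K; PV = const ⇒ V₂ = 10.8 L, P₂ = 519 kPa.
ΔU = 0 (ideal gas, T constant).
W = nRT ln(V₂/V₁) = 1.18×8.314×570×ln(0.472) = -4200 J.
Q = ΔU + W = -4200 J.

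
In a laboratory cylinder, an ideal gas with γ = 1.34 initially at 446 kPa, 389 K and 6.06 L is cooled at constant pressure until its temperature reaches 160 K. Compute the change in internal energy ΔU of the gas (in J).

n = P₁V₁/(RT₁) = 446×6.06/(8.314×389) = 0.836 mol.
Isobaric: P stays 446 kPa; V/T = const ⇒ T₂ = 160 K, V₂ = 2.49 L.
For an ideal gas ΔU = nCvΔT with Cv = R/(γ−1) = 24.5 J/(mol·K).
ΔU = 0.836×24.5×(160−389) = -4680 J.

-4680 J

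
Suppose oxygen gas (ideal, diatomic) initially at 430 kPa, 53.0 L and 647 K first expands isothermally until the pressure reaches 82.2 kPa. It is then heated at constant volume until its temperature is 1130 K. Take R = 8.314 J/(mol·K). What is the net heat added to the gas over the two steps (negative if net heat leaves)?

n = P₁V₁/(RT₁) = 430×53.0/(8.314×647) = 4.24 mol.
Step 1 — Isothermal: T stays 647 K; PV = const ⇒ V₂ = 277 L, P₂ = 82.2 kPa.
ΔU = 0 (ideal gas, T constant).
W = nRT ln(V₂/V₁) = 4.24×8.314×647×ln(5.23) = 37700 J.
Q = ΔU + W = 37700 J.
State after step 1: P = 82.2 kPa, V = 277 L, T = 647 K.
Step 2 — Isochoric: V stays 277 L; P/T = const ⇒ T₂ = 1130 K, P₂ = 144 kPa.
W = 0 (no volume change).
ΔU = nCvΔT = 4.24×20.8×(1130−647) = 42500 J.
Q = ΔU = 42500 J.
Net over both steps: W = 37700 J, Q = 80200 J, ΔU = 42500 J.

80200 J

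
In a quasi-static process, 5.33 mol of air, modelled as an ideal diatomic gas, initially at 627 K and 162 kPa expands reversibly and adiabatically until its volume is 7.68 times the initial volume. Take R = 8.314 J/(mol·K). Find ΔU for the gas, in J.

-38700 J

V₁ = nRT₁/P₁ = 5.33×8.314×627/162 = 172 L.
Adiabatic: TV^(γ−1) = const ⇒ T₂ = 627×(0.130)^0.400 = 277 K; PV^γ = const ⇒ P₂ = 9.33 kPa.
For an ideal gas ΔU = nCvΔT with Cv = (5/2)R = 20.8 J/(mol·K).
ΔU = 5.33×20.8×(277−627) = -38700 J.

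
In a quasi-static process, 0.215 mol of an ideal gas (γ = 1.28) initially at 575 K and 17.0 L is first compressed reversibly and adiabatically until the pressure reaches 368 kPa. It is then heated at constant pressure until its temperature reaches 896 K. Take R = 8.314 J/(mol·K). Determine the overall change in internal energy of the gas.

2050 J

P₁ = nRT₁/V₁ = 0.215×8.314×575/17.0 = 60.5 kPa.
Step 1 — Adiabatic: T₂/T₁ = (P₂/P₁)^((γ−1)/γ) ⇒ T₂ = 575×(6.09)^0.219 = 854 K; V₂ = 4.15 L.
ΔU = nCvΔT = 0.215×29.7×(854−575) = 1780 J.
Q = 0 for an adiabatic process, so W = −ΔU = -1780 J.
State after step 1: P = 368 kPa, V = 4.15 L, T = 854 K.
Step 2 — Isobaric: P stays 368 kPa; V/T = const ⇒ T₂ = 896 K, V₂ = 4.35 L.
W = PΔV = 368×(4.35−4.15) kPa·L = 75.8 J.
ΔU = nCvΔT = 0.215×29.7×(896−854) = 271 J.
Q = ΔU + W = nCpΔT = 347 J.
Net over both steps: W = -1700 J, Q = 347 J, ΔU = 2050 J.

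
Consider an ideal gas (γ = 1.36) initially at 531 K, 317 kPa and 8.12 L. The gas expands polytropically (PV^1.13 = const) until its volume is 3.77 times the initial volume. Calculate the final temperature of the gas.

Polytropic n=1.13: T₂ = T₁(V₁/V₂)^(n−1) = 531×(0.265)^0.13 = 447 K; P₂ = P₁(V₁/V₂)^n = 70.8 kPa.

447 K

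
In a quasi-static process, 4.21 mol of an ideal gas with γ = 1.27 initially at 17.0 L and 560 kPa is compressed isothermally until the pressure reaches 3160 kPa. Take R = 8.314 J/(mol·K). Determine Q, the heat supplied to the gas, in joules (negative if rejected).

-16500 J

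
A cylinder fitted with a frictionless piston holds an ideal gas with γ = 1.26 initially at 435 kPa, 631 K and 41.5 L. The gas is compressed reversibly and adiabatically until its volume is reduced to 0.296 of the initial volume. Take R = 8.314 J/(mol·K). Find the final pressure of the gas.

Adiabatic: TV^(γ−1) = const ⇒ T₂ = 631×(3.38)^0.260 = 866 K; PV^γ = const ⇒ P₂ = 2020 kPa.

2020 kPa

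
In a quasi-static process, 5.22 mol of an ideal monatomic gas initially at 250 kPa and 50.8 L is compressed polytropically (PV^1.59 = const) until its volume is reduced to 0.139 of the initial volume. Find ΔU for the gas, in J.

42000 J

T₁ = P₁V₁/(nR) = 250×50.8/(5.22×8.314) = 293 K.
Polytropic n=1.59: T₂ = T₁(V₁/V₂)^(n−1) = 293×(7.19)^0.59 = 937 K; P₂ = P₁(V₁/V₂)^n = 5760 kPa.
For an ideal gas ΔU = nCvΔT with Cv = (3/2)R = 12.5 J/(mol·K).
ΔU = 5.22×12.5×(937−293) = 42000 J.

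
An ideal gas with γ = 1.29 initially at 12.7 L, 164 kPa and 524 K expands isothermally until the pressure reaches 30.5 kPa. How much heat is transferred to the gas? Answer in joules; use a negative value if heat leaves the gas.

3500 J

n = P₁V₁/(RT₁) = 164×12.7/(8.314×524) = 0.478 mol.
Isothermal: T stays 524 K; PV = const ⇒ V₂ = 68.3 L, P₂ = 30.5 kPa.
ΔU = 0 (ideal gas, T constant).
W = nRT ln(V₂/V₁) = 0.478×8.314×524×ln(5.38) = 3500 J.
Q = ΔU + W = 3500 J.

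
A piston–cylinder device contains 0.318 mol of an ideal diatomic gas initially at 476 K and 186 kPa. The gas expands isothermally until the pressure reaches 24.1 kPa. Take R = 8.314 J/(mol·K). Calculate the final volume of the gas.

V₁ = nRT₁/P₁ = 0.318×8.314×476/186 = 6.77 L.
Isothermal: T stays 476 K; PV = const ⇒ V₂ = 52.2 L, P₂ = 24.1 kPa.

52.2 L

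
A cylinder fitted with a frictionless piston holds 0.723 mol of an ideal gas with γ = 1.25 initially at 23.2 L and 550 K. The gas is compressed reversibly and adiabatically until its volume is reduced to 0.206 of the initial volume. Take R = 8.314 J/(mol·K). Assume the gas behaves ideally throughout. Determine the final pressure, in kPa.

1030 kPa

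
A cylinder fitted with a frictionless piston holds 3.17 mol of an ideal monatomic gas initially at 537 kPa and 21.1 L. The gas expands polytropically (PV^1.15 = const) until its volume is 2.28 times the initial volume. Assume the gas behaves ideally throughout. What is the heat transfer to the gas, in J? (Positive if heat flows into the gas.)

6810 J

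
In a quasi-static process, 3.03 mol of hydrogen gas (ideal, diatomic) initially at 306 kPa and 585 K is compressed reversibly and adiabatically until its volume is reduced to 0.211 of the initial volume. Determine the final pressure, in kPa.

2700 kPa

V₁ = nRT₁/P₁ = 3.03×8.314×585/306 = 48.2 L.
Adiabatic: TV^(γ−1) = const ⇒ T₂ = 585×(4.74)^0.400 = 1090 K; PV^γ = const ⇒ P₂ = 2700 kPa.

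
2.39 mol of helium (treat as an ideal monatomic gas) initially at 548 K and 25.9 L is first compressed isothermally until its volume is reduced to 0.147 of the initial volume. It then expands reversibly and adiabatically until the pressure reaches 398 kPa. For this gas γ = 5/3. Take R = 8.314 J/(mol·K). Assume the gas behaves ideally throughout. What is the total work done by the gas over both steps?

-12000 J

P₁ = nRT₁/V₁ = 2.39×8.314×548/25.9 = 420 kPa.
Step 1 — Isothermal: T stays 548 K; PV = const ⇒ V₂ = 3.81 L, P₂ = 2860 kPa.
ΔU = 0 (ideal gas, T constant).
W = nRT ln(V₂/V₁) = 2.39×8.314×548×ln(0.147) = -20900 J.
Q = ΔU + W = -20900 J.
State after step 1: P = 2860 kPa, V = 3.81 L, T = 548 K.
Step 2 — Adiabatic: T₂/T₁ = (P₂/P₁)^((γ−1)/γ) ⇒ T₂ = 548×(0.139)^0.400 = 249 K; V₂ = 12.4 L.
ΔU = nCvΔT = 2.39×12.5×(249−548) = -8910 J.
Q = 0 for an adiabatic process, so W = −ΔU = 8910 J.
Net over both steps: W = -12000 J, Q = -20900 J, ΔU = -8910 J.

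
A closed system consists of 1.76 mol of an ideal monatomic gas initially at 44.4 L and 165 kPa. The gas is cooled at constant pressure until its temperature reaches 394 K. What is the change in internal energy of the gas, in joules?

T₁ = P₁V₁/(nR) = 165×44.4/(1.76×8.314) = 501 K.
Isobaric: P stays 165 kPa; V/T = const ⇒ T₂ = 394 K, V₂ = 34.9 L.
For an ideal gas ΔU = nCvΔT with Cv = (3/2)R = 12.5 J/(mol·K).
ΔU = 1.76×12.5×(394−501) = -2340 J.

-2340 J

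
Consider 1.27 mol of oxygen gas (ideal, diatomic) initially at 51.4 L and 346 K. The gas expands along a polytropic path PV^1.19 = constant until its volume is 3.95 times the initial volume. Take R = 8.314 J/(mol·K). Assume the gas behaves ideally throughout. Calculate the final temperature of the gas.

P₁ = nRT₁/V₁ = 1.27×8.314×346/51.4 = 71.1 kPa.
Polytropic n=1.19: T₂ = T₁(V₁/V₂)^(n−1) = 346×(0.253)^0.19 = 267 K; P₂ = P₁(V₁/V₂)^n = 13.9 kPa.

267 K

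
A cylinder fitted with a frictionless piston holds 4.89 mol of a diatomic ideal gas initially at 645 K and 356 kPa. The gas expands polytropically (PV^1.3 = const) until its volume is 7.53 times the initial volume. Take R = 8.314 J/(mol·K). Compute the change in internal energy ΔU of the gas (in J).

-29800 J

V₁ = nRT₁/P₁ = 4.89×8.314×645/356 = 73.7 L.
Polytropic n=1.3: T₂ = T₁(V₁/V₂)^(n−1) = 645×(0.133)^0.30 = 352 K; P₂ = P₁(V₁/V₂)^n = 25.8 kPa.
For an ideal gas ΔU = nCvΔT with Cv = (5/2)R = 20.8 J/(mol·K).
ΔU = 4.89×20.8×(352−645) = -29800 J.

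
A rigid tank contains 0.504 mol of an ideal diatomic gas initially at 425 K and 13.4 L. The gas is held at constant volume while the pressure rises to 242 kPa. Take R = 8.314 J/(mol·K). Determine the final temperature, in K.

774 K

P₁ = nRT₁/V₁ = 0.504×8.314×425/13.4 = 133 kPa.
Isochoric: V stays 13.4 L; P/T = const ⇒ T₂ = 774 K, P₂ = 242 kPa.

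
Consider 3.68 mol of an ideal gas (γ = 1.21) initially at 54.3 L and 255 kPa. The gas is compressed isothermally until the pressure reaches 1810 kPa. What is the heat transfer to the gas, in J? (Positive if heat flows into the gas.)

T₁ = P₁V₁/(nR) = 255×54.3/(3.68×8.314) = 453 K.
Isothermal: T stays 453 K; PV = const ⇒ V₂ = 7.65 L, P₂ = 1810 kPa.
ΔU = 0 (ideal gas, T constant).
W = nRT ln(V₂/V₁) = 3.68×8.314×453×ln(0.141) = -27100 J.
Q = ΔU + W = -27100 J.

-27100 J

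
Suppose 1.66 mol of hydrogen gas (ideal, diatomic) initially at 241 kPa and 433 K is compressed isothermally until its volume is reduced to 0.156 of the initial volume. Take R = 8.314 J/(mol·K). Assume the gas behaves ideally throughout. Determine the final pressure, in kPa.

1540 kPa

V₁ = nRT₁/P₁ = 1.66×8.314×433/241 = 24.8 L.
Isothermal: T stays 433 K; PV = const ⇒ V₂ = 3.87 L, P₂ = 1540 kPa.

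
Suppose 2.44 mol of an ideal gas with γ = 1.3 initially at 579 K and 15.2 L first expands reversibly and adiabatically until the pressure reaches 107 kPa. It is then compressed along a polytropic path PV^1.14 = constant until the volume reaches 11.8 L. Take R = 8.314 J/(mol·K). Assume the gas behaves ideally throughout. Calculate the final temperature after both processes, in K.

P₁ = nRT₁/V₁ = 2.44×8.314×579/15.2 = 773 kPa.
Step 1 — Adiabatic: T₂/T₁ = (P₂/P₁)^((γ−1)/γ) ⇒ T₂ = 579×(0.138)^0.231 = 367 K; V₂ = 69.6 L.
ΔU = nCvΔT = 2.44×27.7×(367−579) = -14300 J.
Q = 0 for an adiabatic process, so W = −ΔU = 14300 J.
State after step 1: P = 107 kPa, V = 69.6 L, T = 367 K.
Step 2 — Polytropic n=1.14: T₂ = T₁(V₁/V₂)^(n−1) = 367×(5.89)^0.14 = 470 K; P₂ = P₁(V₁/V₂)^n = 809 kPa.
W = (P₁V₁−P₂V₂)/(n−1) = (107×69.6−809×11.8)/0.14 = -15000 J.
ΔU = nCvΔT = 2.44×27.7×(470−367) = 6990 J.
Q = ΔU + W = -7990 J.
Net over both steps: W = -645 J, Q = -7990 J, ΔU = -7350 J.

470 K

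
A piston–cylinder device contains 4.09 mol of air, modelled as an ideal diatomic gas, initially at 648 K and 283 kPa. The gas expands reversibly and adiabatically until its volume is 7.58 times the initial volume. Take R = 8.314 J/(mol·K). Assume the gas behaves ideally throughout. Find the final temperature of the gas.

V₁ = nRT₁/P₁ = 4.09×8.314×648/283 = 77.9 L.
Adiabatic: TV^(γ−1) = const ⇒ T₂ = 648×(0.132)^0.400 = 288 K; PV^γ = const ⇒ P₂ = 16.6 kPa.

288 K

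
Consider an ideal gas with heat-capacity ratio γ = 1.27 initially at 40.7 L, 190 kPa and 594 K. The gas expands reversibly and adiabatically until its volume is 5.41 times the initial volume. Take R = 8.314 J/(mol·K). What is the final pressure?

Adiabatic: TV^(γ−1) = const ⇒ T₂ = 594×(0.185)^0.270 = 377 K; PV^γ = const ⇒ P₂ = 22.3 kPa.

22.3 kPa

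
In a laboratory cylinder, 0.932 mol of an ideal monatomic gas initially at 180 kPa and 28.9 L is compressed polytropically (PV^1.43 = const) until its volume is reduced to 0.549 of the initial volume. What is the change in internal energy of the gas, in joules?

T₁ = P₁V₁/(nR) = 180×28.9/(0.932×8.314) = 671 K.
Polytropic n=1.43: T₂ = T₁(V₁/V₂)^(n−1) = 671×(1.82)^0.43 = 869 K; P₂ = P₁(V₁/V₂)^n = 424 kPa.
For an ideal gas ΔU = nCvΔT with Cv = (3/2)R = 12.5 J/(mol·K).
ΔU = 0.932×12.5×(869−671) = 2300 J.

2300 J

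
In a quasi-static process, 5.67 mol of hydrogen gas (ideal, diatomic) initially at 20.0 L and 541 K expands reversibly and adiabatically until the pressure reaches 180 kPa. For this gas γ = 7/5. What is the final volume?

P₁ = nRT₁/V₁ = 5.67×8.314×541/20.0 = 1280 kPa.
Adiabatic: T₂/T₁ = (P₂/P₁)^((γ−1)/γ) ⇒ T₂ = 541×(0.141)^0.286 = 309 K; V₂ = 81.0 L.

81.0 L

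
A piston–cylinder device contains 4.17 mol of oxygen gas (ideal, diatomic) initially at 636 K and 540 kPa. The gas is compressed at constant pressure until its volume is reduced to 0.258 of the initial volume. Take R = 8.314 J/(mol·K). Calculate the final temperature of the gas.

164 K

V₁ = nRT₁/P₁ = 4.17×8.314×636/540 = 40.8 L.
Isobaric: P stays 540 kPa; V/T = const ⇒ T₂ = 164 K, V₂ = 10.5 L.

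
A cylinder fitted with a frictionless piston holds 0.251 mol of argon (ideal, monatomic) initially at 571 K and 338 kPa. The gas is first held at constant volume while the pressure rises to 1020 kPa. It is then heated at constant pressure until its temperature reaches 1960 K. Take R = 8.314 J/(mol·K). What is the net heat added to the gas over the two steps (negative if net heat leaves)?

4840 J

V₁ = nRT₁/P₁ = 0.251×8.314×571/338 = 3.53 L.
Step 1 — Isochoric: V stays 3.53 L; P/T = const ⇒ T₂ = 1720 K, P₂ = 1020 kPa.
W = 0 (no volume change).
ΔU = nCvΔT = 0.251×12.5×(1720−571) = 3610 J.
Q = ΔU = 3610 J.
State after step 1: P = 1020 kPa, V = 3.53 L, T = 1720 K.
Step 2 — Isobaric: P stays 1020 kPa; V/T = const ⇒ T₂ = 1960 K, V₂ = 4.01 L.
W = PΔV = 1020×(4.01−3.53) kPa·L = 494 J.
ΔU = nCvΔT = 0.251×12.5×(1960−1720) = 741 J.
Q = ΔU + W = nCpΔT = 1240 J.
Net over both steps: W = 494 J, Q = 4840 J, ΔU = 4350 J.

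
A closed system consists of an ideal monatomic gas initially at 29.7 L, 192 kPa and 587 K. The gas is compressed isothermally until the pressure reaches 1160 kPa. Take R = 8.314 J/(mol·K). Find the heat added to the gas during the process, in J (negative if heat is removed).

-10300 J

n = P₁V₁/(RT₁) = 192×29.7/(8.314×587) = 1.17 mol.
Isothermal: T stays 587 K; PV = const ⇒ V₂ = 4.92 L, P₂ = 1160 kPa.
ΔU = 0 (ideal gas, T constant).
W = nRT ln(V₂/V₁) = 1.17×8.314×587×ln(0.166) = -10300 J.
Q = ΔU + W = -10300 J.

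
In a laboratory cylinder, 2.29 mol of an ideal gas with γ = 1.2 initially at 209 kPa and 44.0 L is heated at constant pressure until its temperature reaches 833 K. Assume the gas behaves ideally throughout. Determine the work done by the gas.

T₁ = P₁V₁/(nR) = 209×44.0/(2.29×8.314) = 483 K.
Isobaric: P stays 209 kPa; V/T = const ⇒ T₂ = 833 K, V₂ = 75.9 L.
W = PΔV = 209×(75.9−44.0) kPa·L = 6660 J.

6660 J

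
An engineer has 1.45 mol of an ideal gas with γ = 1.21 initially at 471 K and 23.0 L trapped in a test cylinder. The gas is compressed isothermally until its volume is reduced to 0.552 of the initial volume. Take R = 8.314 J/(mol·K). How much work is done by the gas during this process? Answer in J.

P₁ = nRT₁/V₁ = 1.45×8.314×471/23.0 = 247 kPa.
Isothermal: T stays 471 K; PV = const ⇒ V₂ = 12.7 L, P₂ = 447 kPa.
W = nRT ln(V₂/V₁) = 1.45×8.314×471×ln(0.552) = -3370 J.

-3370 J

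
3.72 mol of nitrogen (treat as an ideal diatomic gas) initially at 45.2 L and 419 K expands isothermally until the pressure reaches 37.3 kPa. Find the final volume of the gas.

347 L

P₁ = nRT₁/V₁ = 3.72×8.314×419/45.2 = 287 kPa.
Isothermal: T stays 419 K; PV = const ⇒ V₂ = 347 L, P₂ = 37.3 kPa.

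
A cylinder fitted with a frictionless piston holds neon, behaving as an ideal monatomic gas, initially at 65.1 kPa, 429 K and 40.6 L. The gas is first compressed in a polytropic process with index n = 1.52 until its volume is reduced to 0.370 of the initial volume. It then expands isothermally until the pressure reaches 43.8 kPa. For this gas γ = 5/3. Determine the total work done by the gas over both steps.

5010 J

n = P₁V₁/(RT₁) = 65.1×40.6/(8.314×429) = 0.741 mol.
Step 1 — Polytropic n=1.52: T₂ = T₁(V₁/V₂)^(n−1) = 429×(2.70)^0.52 = 719 K; P₂ = P₁(V₁/V₂)^n = 295 kPa.
W = (P₁V₁−P₂V₂)/(n−1) = (65.1×40.6−295×15.0)/0.52 = -3440 J.
ΔU = nCvΔT = 0.741×12.5×(719−429) = 2680 J.
Q = ΔU + W = -757 J.
State after step 1: P = 295 kPa, V = 15.0 L, T = 719 K.
Step 2 — Isothermal: T stays 719 K; PV = const ⇒ V₂ = 101 L, P₂ = 43.8 kPa.
ΔU = 0 (ideal gas, T constant).
W = nRT ln(V₂/V₁) = 0.741×8.314×719×ln(6.74) = 8460 J.
Q = ΔU + W = 8460 J.
Net over both steps: W = 5010 J, Q = 7700 J, ΔU = 2680 J.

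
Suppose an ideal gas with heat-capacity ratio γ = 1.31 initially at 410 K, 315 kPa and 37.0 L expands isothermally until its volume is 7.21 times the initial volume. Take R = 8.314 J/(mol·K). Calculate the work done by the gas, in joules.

n = P₁V₁/(RT₁) = 315×37.0/(8.314×410) = 3.42 mol.
Isothermal: T stays 410 K; PV = const ⇒ V₂ = 267 L, P₂ = 43.7 kPa.
W = nRT ln(V₂/V₁) = 3.42×8.314×410×ln(7.21) = 23000 J.

23000 J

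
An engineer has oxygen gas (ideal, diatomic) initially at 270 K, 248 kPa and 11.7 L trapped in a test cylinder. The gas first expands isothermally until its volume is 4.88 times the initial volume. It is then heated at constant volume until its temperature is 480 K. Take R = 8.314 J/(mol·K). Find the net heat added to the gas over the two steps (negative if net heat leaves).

n = P₁V₁/(RT₁) = 248×11.7/(8.314×270) = 1.29 mol.
Step 1 — Isothermal: T stays 270 K; PV = const ⇒ V₂ = 57.1 L, P₂ = 50.8 kPa.
ΔU = 0 (ideal gas, T constant).
W = nRT ln(V₂/V₁) = 1.29×8.314×270×ln(4.88) = 4600 J.
Q = ΔU + W = 4600 J.
State after step 1: P = 50.8 kPa, V = 57.1 L, T = 270 K.
Step 2 — Isochoric: V stays 57.1 L; P/T = const ⇒ T₂ = 480 K, P₂ = 90.3 kPa.
W = 0 (no volume change).
ΔU = nCvΔT = 1.29×20.8×(480−270) = 5640 J.
Q = ΔU = 5640 J.
Net over both steps: W = 4600 J, Q = 10200 J, ΔU = 5640 J.

10200 J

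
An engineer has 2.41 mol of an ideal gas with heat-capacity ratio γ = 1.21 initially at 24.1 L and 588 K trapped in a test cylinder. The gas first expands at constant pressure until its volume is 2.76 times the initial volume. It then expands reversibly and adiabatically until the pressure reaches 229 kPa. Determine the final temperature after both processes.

P₁ = nRT₁/V₁ = 2.41×8.314×588/24.1 = 489 kPa.
Step 1 — Isobaric: P stays 489 kPa; V/T = const ⇒ T₂ = 1620 K, V₂ = 66.5 L.
W = PΔV = 489×(66.5−24.1) kPa·L = 20700 J.
ΔU = nCvΔT = 2.41×39.6×(1620−588) = 98700 J.
Q = ΔU + W = nCpΔT = 119000 J.
State after step 1: P = 489 kPa, V = 66.5 L, T = 1620 K.
Step 2 — Adiabatic: T₂/T₁ = (P₂/P₁)^((γ−1)/γ) ⇒ T₂ = 1620×(0.468)^0.174 = 1420 K; V₂ = 124 L.
ΔU = nCvΔT = 2.41×39.6×(1420−1620) = -19100 J.
Q = 0 for an adiabatic process, so W = −ΔU = 19100 J.
Net over both steps: W = 39800 J, Q = 119000 J, ΔU = 79600 J.

1420 K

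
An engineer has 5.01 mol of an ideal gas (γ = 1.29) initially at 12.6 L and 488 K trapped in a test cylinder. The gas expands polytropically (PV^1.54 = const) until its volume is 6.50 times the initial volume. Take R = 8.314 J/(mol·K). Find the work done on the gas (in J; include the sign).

P₁ = nRT₁/V₁ = 5.01×8.314×488/12.6 = 1610 kPa.
Polytropic n=1.54: T₂ = T₁(V₁/V₂)^(n−1) = 488×(0.154)^0.54 = 178 K; P₂ = P₁(V₁/V₂)^n = 90.3 kPa.
W = (P₁V₁−P₂V₂)/(n−1) = (1610×12.6−90.3×81.9)/0.54 = 23900 J.
Work done on the gas = −W_by = -23900 J.

-23900 J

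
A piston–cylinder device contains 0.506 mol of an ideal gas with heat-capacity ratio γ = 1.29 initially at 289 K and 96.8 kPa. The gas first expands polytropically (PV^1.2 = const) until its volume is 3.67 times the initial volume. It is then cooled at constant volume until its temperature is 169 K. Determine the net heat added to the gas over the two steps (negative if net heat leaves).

-349 J

V₁ = nRT₁/P₁ = 0.506×8.314×289/96.8 = 12.6 L.
Step 1 — Polytropic n=1.2: T₂ = T₁(V₁/V₂)^(n−1) = 289×(0.272)^0.20 = 223 K; P₂ = P₁(V₁/V₂)^n = 20.3 kPa.
W = (P₁V₁−P₂V₂)/(n−1) = (96.8×12.6−20.3×46.1)/0.20 = 1390 J.
ΔU = nCvΔT = 0.506×28.7×(223−289) = -960 J.
Q = ΔU + W = 432 J.
State after step 1: P = 20.3 kPa, V = 46.1 L, T = 223 K.
Step 2 — Isochoric: V stays 46.1 L; P/T = const ⇒ T₂ = 169 K, P₂ = 15.4 kPa.
W = 0 (no volume change).
ΔU = nCvΔT = 0.506×28.7×(169−223) = -781 J.
Q = ΔU = -781 J.
Net over both steps: W = 1390 J, Q = -349 J, ΔU = -1740 J.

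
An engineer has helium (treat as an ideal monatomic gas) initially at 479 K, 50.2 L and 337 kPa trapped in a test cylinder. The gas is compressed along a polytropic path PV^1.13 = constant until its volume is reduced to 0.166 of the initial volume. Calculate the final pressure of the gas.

Polytropic n=1.13: T₂ = T₁(V₁/V₂)^(n−1) = 479×(6.02)^0.13 = 605 K; P₂ = P₁(V₁/V₂)^n = 2560 kPa.

2560 kPa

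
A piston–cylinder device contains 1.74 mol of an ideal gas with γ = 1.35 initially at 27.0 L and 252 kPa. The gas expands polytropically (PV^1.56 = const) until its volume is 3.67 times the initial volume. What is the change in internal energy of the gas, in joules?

T₁ = P₁V₁/(nR) = 252×27.0/(1.74×8.314) = 470 K.
Polytropic n=1.56: T₂ = T₁(V₁/V₂)^(n−1) = 470×(0.272)^0.56 = 227 K; P₂ = P₁(V₁/V₂)^n = 33.2 kPa.
For an ideal gas ΔU = nCvΔT with Cv = R/(γ−1) = 23.8 J/(mol·K).
ΔU = 1.74×23.8×(227−470) = -10100 J.

-10100 J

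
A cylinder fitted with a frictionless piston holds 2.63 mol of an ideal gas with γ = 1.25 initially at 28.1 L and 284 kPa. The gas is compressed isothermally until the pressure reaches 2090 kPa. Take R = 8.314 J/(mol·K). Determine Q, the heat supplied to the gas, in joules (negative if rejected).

T₁ = P₁V₁/(nR) = 284×28.1/(2.63×8.314) = 365 K.
Isothermal: T stays 365 K; PV = const ⇒ V₂ = 3.82 L, P₂ = 2090 kPa.
ΔU = 0 (ideal gas, T constant).
W = nRT ln(V₂/V₁) = 2.63×8.314×365×ln(0.136) = -15900 J.
Q = ΔU + W = -15900 J.

-15900 J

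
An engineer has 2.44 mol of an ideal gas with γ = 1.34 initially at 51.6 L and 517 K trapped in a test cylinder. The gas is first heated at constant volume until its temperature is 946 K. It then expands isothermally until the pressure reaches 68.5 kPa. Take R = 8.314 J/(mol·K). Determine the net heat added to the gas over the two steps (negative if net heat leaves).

58100 J

P₁ = nRT₁/V₁ = 2.44×8.314×517/51.6 = 203 kPa.
Step 1 — Isochoric: V stays 51.6 L; P/T = const ⇒ T₂ = 946 K, P₂ = 372 kPa.
W = 0 (no volume change).
ΔU = nCvΔT = 2.44×24.5×(946−517) = 25600 J.
Q = ΔU = 25600 J.
State after step 1: P = 372 kPa, V = 51.6 L, T = 946 K.
Step 2 — Isothermal: T stays 946 K; PV = const ⇒ V₂ = 280 L, P₂ = 68.5 kPa.
ΔU = 0 (ideal gas, T constant).
W = nRT ln(V₂/V₁) = 2.44×8.314×946×ln(5.43) = 32500 J.
Q = ΔU + W = 32500 J.
Net over both steps: W = 32500 J, Q = 58100 J, ΔU = 25600 J.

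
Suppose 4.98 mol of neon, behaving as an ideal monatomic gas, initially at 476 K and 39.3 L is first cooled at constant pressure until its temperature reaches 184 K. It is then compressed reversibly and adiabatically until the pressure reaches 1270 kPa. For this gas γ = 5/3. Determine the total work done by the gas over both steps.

-17200 J

P₁ = nRT₁/V₁ = 4.98×8.314×476/39.3 = 501 kPa.
Step 1 — Isobaric: P stays 501 kPa; V/T = const ⇒ T₂ = 184 K, V₂ = 15.2 L.
W = PΔV = 501×(15.2−39.3) kPa·L = -12100 J.
ΔU = nCvΔT = 4.98×12.5×(184−476) = -18100 J.
Q = ΔU + W = nCpΔT = -30200 J.
State after step 1: P = 501 kPa, V = 15.2 L, T = 184 K.
Step 2 — Adiabatic: T₂/T₁ = (P₂/P₁)^((γ−1)/γ) ⇒ T₂ = 184×(2.53)^0.400 = 267 K; V₂ = 8.70 L.
ΔU = nCvΔT = 4.98×12.5×(267−184) = 5140 J.
Q = 0 for an adiabatic process, so W = −ΔU = -5140 J.
Net over both steps: W = -17200 J, Q = -30200 J, ΔU = -13000 J.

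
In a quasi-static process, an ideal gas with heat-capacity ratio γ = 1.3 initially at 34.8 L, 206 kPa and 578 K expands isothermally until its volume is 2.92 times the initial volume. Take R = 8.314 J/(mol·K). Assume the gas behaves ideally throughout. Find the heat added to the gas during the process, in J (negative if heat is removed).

n = P₁V₁/(RT₁) = 206×34.8/(8.314×578) = 1.49 mol.
Isothermal: T stays 578 K; PV = const ⇒ V₂ = 102 L, P₂ = 70.5 kPa.
ΔU = 0 (ideal gas, T constant).
W = nRT ln(V₂/V₁) = 1.49×8.314×578×ln(2.92) = 7680 J.
Q = ΔU + W = 7680 J.

7680 J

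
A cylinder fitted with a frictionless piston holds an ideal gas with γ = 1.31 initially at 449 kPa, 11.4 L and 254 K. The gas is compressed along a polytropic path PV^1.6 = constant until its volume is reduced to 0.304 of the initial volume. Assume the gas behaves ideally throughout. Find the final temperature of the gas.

Polytropic n=1.6: T₂ = T₁(V₁/V₂)^(n−1) = 254×(3.29)^0.60 = 519 K; P₂ = P₁(V₁/V₂)^n = 3020 kPa.

519 K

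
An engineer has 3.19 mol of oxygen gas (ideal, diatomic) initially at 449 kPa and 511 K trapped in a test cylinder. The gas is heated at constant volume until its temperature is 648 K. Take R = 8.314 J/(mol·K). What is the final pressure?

569 kPa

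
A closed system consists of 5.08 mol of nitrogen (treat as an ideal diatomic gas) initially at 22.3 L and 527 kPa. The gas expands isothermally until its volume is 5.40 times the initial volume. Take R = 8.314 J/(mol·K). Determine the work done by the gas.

T₁ = P₁V₁/(nR) = 527×22.3/(5.08×8.314) = 278 K.
Isothermal: T stays 278 K; PV = const ⇒ V₂ = 120 L, P₂ = 97.6 kPa.
W = nRT ln(V₂/V₁) = 5.08×8.314×278×ln(5.40) = 19800 J.

19800 J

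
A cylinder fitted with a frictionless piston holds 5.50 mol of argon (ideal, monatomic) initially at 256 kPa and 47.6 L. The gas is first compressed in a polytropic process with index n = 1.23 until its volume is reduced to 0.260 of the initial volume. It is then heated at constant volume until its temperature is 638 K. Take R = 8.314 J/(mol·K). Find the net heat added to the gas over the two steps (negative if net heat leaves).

6240 J

T₁ = P₁V₁/(nR) = 256×47.6/(5.50×8.314) = 266 K.
Step 1 — Polytropic n=1.23: T₂ = T₁(V₁/V₂)^(n−1) = 266×(3.85)^0.23 = 363 K; P₂ = P₁(V₁/V₂)^n = 1340 kPa.
W = (P₁V₁−P₂V₂)/(n−1) = (256×47.6−1340×12.4)/0.23 = -19200 J.
ΔU = nCvΔT = 5.50×12.5×(363−266) = 6640 J.
Q = ΔU + W = -12600 J.
State after step 1: P = 1340 kPa, V = 12.4 L, T = 363 K.
Step 2 — Isochoric: V stays 12.4 L; P/T = const ⇒ T₂ = 638 K, P₂ = 2360 kPa.
W = 0 (no volume change).
ΔU = nCvΔT = 5.50×12.5×(638−363) = 18800 J.
Q = ΔU = 18800 J.
Net over both steps: W = -19200 J, Q = 6240 J, ΔU = 25500 J.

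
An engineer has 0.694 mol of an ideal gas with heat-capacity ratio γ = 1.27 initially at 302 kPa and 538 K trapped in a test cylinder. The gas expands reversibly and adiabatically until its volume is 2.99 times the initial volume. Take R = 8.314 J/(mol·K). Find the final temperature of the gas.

V₁ = nRT₁/P₁ = 0.694×8.314×538/302 = 10.3 L.
Adiabatic: TV^(γ−1) = const ⇒ T₂ = 538×(0.334)^0.270 = 400 K; PV^γ = const ⇒ P₂ = 75.1 kPa.

400 K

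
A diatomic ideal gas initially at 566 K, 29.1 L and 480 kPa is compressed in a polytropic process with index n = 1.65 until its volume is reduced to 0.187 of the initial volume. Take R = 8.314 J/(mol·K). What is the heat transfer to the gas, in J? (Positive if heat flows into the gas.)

26500 J

n = P₁V₁/(RT₁) = 480×29.1/(8.314×566) = 2.97 mol.
Polytropic n=1.65: T₂ = T₁(V₁/V₂)^(n−1) = 566×(5.35)^0.65 = 1680 K; P₂ = P₁(V₁/V₂)^n = 7630 kPa.
W = (P₁V₁−P₂V₂)/(n−1) = (480×29.1−7630×5.44)/0.65 = -42400 J.
ΔU = nCvΔT = 2.97×20.8×(1680−566) = 68900 J.
Q = ΔU + W = 26500 J.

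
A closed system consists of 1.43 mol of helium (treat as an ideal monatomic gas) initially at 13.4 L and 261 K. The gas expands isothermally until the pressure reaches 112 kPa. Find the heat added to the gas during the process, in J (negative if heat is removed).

2250 J

P₁ = nRT₁/V₁ = 1.43×8.314×261/13.4 = 232 kPa.
Isothermal: T stays 261 K; PV = const ⇒ V₂ = 27.7 L, P₂ = 112 kPa.
ΔU = 0 (ideal gas, T constant).
W = nRT ln(V₂/V₁) = 1.43×8.314×261×ln(2.07) = 2250 J.
Q = ΔU + W = 2250 J.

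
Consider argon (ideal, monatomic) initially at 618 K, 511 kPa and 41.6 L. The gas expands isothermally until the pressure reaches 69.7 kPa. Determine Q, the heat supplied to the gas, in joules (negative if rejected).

42300 J

n = P₁V₁/(RT₁) = 511×41.6/(8.314×618) = 4.14 mol.
Isothermal: T stays 618 K; PV = const ⇒ V₂ = 305 L, P₂ = 69.7 kPa.
ΔU = 0 (ideal gas, T constant).
W = nRT ln(V₂/V₁) = 4.14×8.314×618×ln(7.33) = 42300 J.
Q = ΔU + W = 42300 J.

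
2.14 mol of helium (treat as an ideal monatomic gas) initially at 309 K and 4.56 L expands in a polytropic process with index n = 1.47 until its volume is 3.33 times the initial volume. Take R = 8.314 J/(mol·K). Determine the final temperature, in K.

176 K

P₁ = nRT₁/V₁ = 2.14×8.314×309/4.56 = 1210 kPa.
Polytropic n=1.47: T₂ = T₁(V₁/V₂)^(n−1) = 309×(0.300)^0.47 = 176 K; P₂ = P₁(V₁/V₂)^n = 206 kPa.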